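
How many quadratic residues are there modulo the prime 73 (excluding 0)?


For prime p, the number of non-zero quadratic residues is (p-1)/2.
= (73-1)/2
= 36

36


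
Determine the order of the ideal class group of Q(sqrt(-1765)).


K = Q(sqrt(-1765)). d mod 4 = 3, so D = disc(K) = 4d = -7060
h(K) equals the number of primitive reduced positive-definite forms (a, b, c) = a*x^2 + b*x*y + c*y^2 with b^2 - 4ac = D,
where reduced means |b| <= a <= c, with b >= 0 whenever |b| = a or a = c, and primitive means gcd(a, b, c) = 1.
Reduced forces 3a^2 <= |D| = 7060, so 1 <= a <= 48; b must have the parity of D, and c = (b^2 - D)/(4a) must be an integer >= a.
Enumerate a = 1..48, b in [-a, a]:
  a=1: (1, 0, 1765)  [1]
  a=2: (2, 2, 883)  [1]
  a=3..4: none
  a=5: (5, 0, 353)  [1]
  a=6..9: none
  a=10: (10, 10, 179)  [1]
  a=11..12: none
  a=13: (13, -8, 137), (13, 8, 137)  [2]
  a=14..22: none
  a=23: (23, -22, 82), (23, 22, 82)  [2]
  a=24..25: none
  a=26: (26, -18, 71), (26, 18, 71)  [2]
  a=27..28: none
  a=29: (29, -4, 61), (29, 4, 61)  [2]
  a=30: none
  a=31: (31, -16, 59), (31, 16, 59)  [2]
  a=32..36: none
  a=37: (37, -28, 53), (37, 28, 53)  [2]
  a=38..40: none
  a=41: (41, -22, 46), (41, 22, 46)  [2]
  a=42: none
  a=43: (43, -32, 47), (43, 32, 47)  [2]
  a=44..48: none
Total reduced forms: 1 + 1 + 1 + 1 + 2 + 2 + 2 + 2 + 2 + 2 + 2 + 2 = 20
h = 20

20


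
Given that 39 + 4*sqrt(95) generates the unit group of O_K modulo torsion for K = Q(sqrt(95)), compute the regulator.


epsilon = 39 + 4*sqrt(95)
= 77.9872
R = ln(77.9872)
= 4.3565

4.3565


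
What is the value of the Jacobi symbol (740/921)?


Compute (740/921) via quadratic reciprocity:
  pull out 2: (2/921) = +1  (since 921 mod 8 = 1)
  pull out 2: (2/921) = +1  (since 921 mod 8 = 1)
  reciprocity: (185/921) -> +(921/185)
  reduce: (181/185)
  reciprocity: (181/185) -> +(185/181)
  reduce: (4/181)
  pull out 2: (2/181) = -1  (since 181 mod 8 = 5)
  pull out 2: (2/181) = -1  (since 181 mod 8 = 5)
  (1/181) = 1
Product of signs = 1

1


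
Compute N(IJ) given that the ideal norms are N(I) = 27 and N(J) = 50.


N(IJ) = N(I) * N(J)
= 27 * 50
= 1350

1350


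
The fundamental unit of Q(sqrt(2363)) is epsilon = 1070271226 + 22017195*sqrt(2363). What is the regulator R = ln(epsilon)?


epsilon = 1070271226 + 22017195*sqrt(2363)
= 2.1405e+09
R = ln(2.1405e+09)
= 21.4843

21.4843


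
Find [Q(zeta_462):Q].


The degree equals Euler's totient phi(462).
462 = 2 * 3 * 7 * 11
phi(462) = 120

120


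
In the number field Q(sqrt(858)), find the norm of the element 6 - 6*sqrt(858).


N(a + b*sqrt(d)) = a^2 - d*b^2
= (6)^2 - (858)*(-6)^2
= 36 - 30888
= -30852

-30852


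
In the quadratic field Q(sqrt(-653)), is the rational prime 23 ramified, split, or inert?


K = Q(sqrt(-653)). Since d mod 4 = 3, disc(K) = -2612.
Check p | disc: -2612 mod 23 = 10.
p does not divide disc. Compute Legendre symbol (d/p):
14^((23-1)/2) mod 23 = -1
(d/p) = -1, so p is inert: (p) stays prime with e=1, f=2, g=1.
Therefore p is inert.

inert


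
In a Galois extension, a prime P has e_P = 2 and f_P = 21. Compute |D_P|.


|D_P| = e * f
= 2 * 21
= 42

42


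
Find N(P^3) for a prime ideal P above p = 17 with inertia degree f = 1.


N(P^a) = p^(a*f)
= 17^(3*1)
= 17^3
= 4913

4913


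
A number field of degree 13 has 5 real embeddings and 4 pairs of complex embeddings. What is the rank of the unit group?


By Dirichlet's unit theorem:
rank = r1 + r2 - 1
= 5 + 4 - 1
= 8

8


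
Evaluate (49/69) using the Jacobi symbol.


Compute (49/69) via quadratic reciprocity:
  reciprocity: (49/69) -> +(69/49)
  reduce: (20/49)
  pull out 2: (2/49) = +1  (since 49 mod 8 = 1)
  pull out 2: (2/49) = +1  (since 49 mod 8 = 1)
  reciprocity: (5/49) -> +(49/5)
  reduce: (4/5)
  pull out 2: (2/5) = -1  (since 5 mod 8 = 5)
  pull out 2: (2/5) = -1  (since 5 mod 8 = 5)
  (1/5) = 1
Product of signs = 1

1


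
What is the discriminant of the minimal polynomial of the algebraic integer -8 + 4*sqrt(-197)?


The element -8 + 4*sqrt(-197) has minimal polynomial:
x^2 + 16*x + 3216
Discriminant = (16)^2 - 4*(3216)
= 256 - 12864
= -12608

-12608


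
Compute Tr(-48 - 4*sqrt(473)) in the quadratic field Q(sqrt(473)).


Tr(a + b*sqrt(d)) = (a + b*sqrt(d)) + (a - b*sqrt(d)) = 2a
= 2 * (-48)
= -96

-96


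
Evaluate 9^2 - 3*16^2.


x^2 - d*y^2
= 9^2 - 3*16^2
= 81 - 768
= -687

-687


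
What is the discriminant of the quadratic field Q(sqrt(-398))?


For K = Q(sqrt(d)) with d squarefree: disc(K) = d if d = 1 mod 4, and disc(K) = 4d if d = 2 or 3 mod 4.
Here d = -398, and d mod 4 = 2.
d = 2 mod 4, not 1 (O_K = Z[sqrt(d)]), so disc(K) = 4d = 4 * (-398) = -1592

-1592


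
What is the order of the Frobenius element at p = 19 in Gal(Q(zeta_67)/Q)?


The Frobenius at p in Gal(Q(zeta_n)/Q) = (Z/nZ)* is the class of p, so its order is ord_67(19), the smallest k >= 1 with 19^k = 1 mod 67.
n = 67 = 67, phi(67) = 66; the order divides phi(n).
Divisors of 66: 1, 2, 3, 6, 11, 22, 33, 66
Repeated squaring mod 67: 19^1 = 19, 19^2 = 26, 19^4 = 6, 19^8 = 36, 19^16 = 23, 19^32 = 60, 19^64 = 49
Test divisors in increasing order:
  k=1: 19^1 = 19 mod 67
  k=2: 19^2 = 26 mod 67
  k=3: 19^3 = 26 * 19 = 25 mod 67
  k=6: 19^6 = 6 * 26 = 22 mod 67
  k=11: 19^11 = 36 * 26 * 19 = 29 mod 67
  k=22: 19^22 = 23 * 6 * 26 = 37 mod 67
  k=33: 19^33 = 60 * 19 = 1 mod 67  <- first divisor giving 1
Order = 33

33


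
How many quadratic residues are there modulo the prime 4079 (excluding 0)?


For prime p, the number of non-zero quadratic residues is (p-1)/2.
= (4079-1)/2
= 2039

2039


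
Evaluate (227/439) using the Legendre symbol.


p = 439 is prime, so compute (227/439) with the reciprocity algorithm (Jacobi-symbol steps: pull out 2s via (2/n), flip via reciprocity, reduce):
  reciprocity: (227/439) -> -(439/227)
  reduce: (212/227)
  pull out 2: (2/227) = -1  (since 227 mod 8 = 3)
  pull out 2: (2/227) = -1  (since 227 mod 8 = 3)
  reciprocity: (53/227) -> +(227/53)
  reduce: (15/53)
  reciprocity: (15/53) -> +(53/15)
  reduce: (8/15)
  pull out 2: (2/15) = +1  (since 15 mod 8 = 7)
  pull out 2: (2/15) = +1  (since 15 mod 8 = 7)
  pull out 2: (2/15) = +1  (since 15 mod 8 = 7)
  (1/15) = 1
Product of signs = -1
(227/439) = -1

-1


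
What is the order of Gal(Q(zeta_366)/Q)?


|Gal(Q(zeta_366)/Q)| = phi(366)
= 120

120


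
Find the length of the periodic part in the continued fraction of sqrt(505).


Run the CF algorithm for sqrt(505).
a_0 = floor(sqrt(505)) = 22; set m_0=0, q_0=1.
Recurrence: m' = q*a - m,  q' = (d - m'^2)/q,  a' = floor((a_0 + m')/q').
  step 1: m=22, q=21, a=2
  step 2: m=20, q=5, a=8
  step 3: m=20, q=21, a=2
  step 4: m=22, q=1, a=44
a_4 = 2*a_0 = 44, so the period closes here.
sqrt(505) = [22; 2, 8, 2, 44]
Period length = 4

4


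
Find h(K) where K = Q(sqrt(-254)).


K = Q(sqrt(-254)). d mod 4 = 2, so D = disc(K) = 4d = -1016
h(K) equals the number of primitive reduced positive-definite forms (a, b, c) = a*x^2 + b*x*y + c*y^2 with b^2 - 4ac = D,
where reduced means |b| <= a <= c, with b >= 0 whenever |b| = a or a = c, and primitive means gcd(a, b, c) = 1.
Reduced forces 3a^2 <= |D| = 1016, so 1 <= a <= 18; b must have the parity of D, and c = (b^2 - D)/(4a) must be an integer >= a.
Enumerate a = 1..18, b in [-a, a]:
  a=1: (1, 0, 254)  [1]
  a=2: (2, 0, 127)  [1]
  a=3: (3, -2, 85), (3, 2, 85)  [2]
  a=4: none
  a=5: (5, -2, 51), (5, 2, 51)  [2]
  a=6: (6, -4, 43), (6, 4, 43)  [2]
  a=7..8: none
  a=9: (9, -8, 30), (9, 8, 30)  [2]
  a=10: (10, -8, 27), (10, 8, 27)  [2]
  a=11..14: none
  a=15: (15, -8, 18), (15, -2, 17), (15, 2, 17), (15, 8, 18)  [4]
  a=16..18: none
Total reduced forms: 1 + 1 + 2 + 2 + 2 + 2 + 2 + 4 = 16
h = 16

16


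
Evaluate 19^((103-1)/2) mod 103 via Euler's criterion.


p = 103 is prime and the exponent is (p-1)/2 = 51, so by Euler's criterion 19^51 = (19/103) = +1 or -1 mod 103.
Compute by square-and-multiply:
  51 = 32 + 16 + 2 + 1 (binary 110011)
  Repeated squaring mod 103: 19^1 = 19, 19^2 = 52, 19^4 = 26, 19^8 = 58, 19^16 = 68, 19^32 = 92
  19^51 = 19^32 * 19^16 * 19^2 * 19^1 = 92 * 68 * 52 * 19 mod 103
    92 * 68 = 6256 = 76 mod 103
    76 * 52 = 3952 = 38 mod 103
    38 * 19 = 722 = 1 mod 103
  19^51 = 1 mod 103
Result 1: 19 is a quadratic residue mod 103.
19^51 mod 103 = 1

1


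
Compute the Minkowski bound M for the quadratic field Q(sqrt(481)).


d = 481, d mod 4 = 1, so disc(K) = d = 481; |disc(K)| = 481
Real quadratic field, so n = 2, s = r2 = 0, r1 = 2
M = (n!/n^n) * (4/pi)^s * sqrt(|disc(K)|) = (2!/2^2) * (4/pi)^0 * sqrt(481)
= 0.5 * 1.000000 * 21.931712
= 10.9659

10.9659


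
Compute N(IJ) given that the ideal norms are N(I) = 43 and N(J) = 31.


N(IJ) = N(I) * N(J)
= 43 * 31
= 1333

1333


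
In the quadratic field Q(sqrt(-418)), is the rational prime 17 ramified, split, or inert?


K = Q(sqrt(-418)). Since d mod 4 = 2, disc(K) = -1672.
Check p | disc: -1672 mod 17 = 11.
p does not divide disc. Compute Legendre symbol (d/p):
7^((17-1)/2) mod 17 = -1
(d/p) = -1, so p is inert: (p) stays prime with e=1, f=2, g=1.
Therefore p is inert.

inert


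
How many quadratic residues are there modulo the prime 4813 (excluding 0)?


For prime p, the number of non-zero quadratic residues is (p-1)/2.
= (4813-1)/2
= 2406

2406


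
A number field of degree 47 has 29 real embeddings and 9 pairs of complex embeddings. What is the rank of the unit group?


By Dirichlet's unit theorem:
rank = r1 + r2 - 1
= 29 + 9 - 1
= 37

37


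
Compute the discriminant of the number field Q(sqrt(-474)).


For K = Q(sqrt(d)) with d squarefree: disc(K) = d if d = 1 mod 4, and disc(K) = 4d if d = 2 or 3 mod 4.
Here d = -474, and d mod 4 = 2.
d = 2 mod 4, not 1 (O_K = Z[sqrt(d)]), so disc(K) = 4d = 4 * (-474) = -1896

-1896


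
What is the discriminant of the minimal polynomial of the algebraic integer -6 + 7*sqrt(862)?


The element -6 + 7*sqrt(862) has minimal polynomial:
x^2 + 12*x - 42202
Discriminant = (12)^2 - 4*(-42202)
= 144 + 168808
= 168952

168952


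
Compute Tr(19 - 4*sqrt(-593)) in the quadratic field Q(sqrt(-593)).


Tr(a + b*sqrt(d)) = (a + b*sqrt(d)) + (a - b*sqrt(d)) = 2a
= 2 * (19)
= 38

38


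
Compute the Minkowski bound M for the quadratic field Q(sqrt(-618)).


d = -618, d mod 4 = 2, so disc(K) = 4d = -2472; |disc(K)| = 2472
Imaginary quadratic field, so n = 2, s = r2 = 1, r1 = 0
M = (n!/n^n) * (4/pi)^s * sqrt(|disc(K)|) = (2!/2^2) * (4/pi)^1 * sqrt(2472)
= 0.5 * 1.273240 * 49.719212
= 31.6522

31.6522


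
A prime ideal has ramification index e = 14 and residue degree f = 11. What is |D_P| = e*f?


|D_P| = e * f
= 14 * 11
= 154

154


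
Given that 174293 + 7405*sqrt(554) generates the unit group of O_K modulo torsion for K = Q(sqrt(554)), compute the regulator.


epsilon = 174293 + 7405*sqrt(554)
= 348586.0000
R = ln(348586.0000)
= 12.7616

12.7616


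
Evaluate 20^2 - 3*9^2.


x^2 - d*y^2
= 20^2 - 3*9^2
= 400 - 243
= 157

157


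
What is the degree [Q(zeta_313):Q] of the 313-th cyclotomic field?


The degree equals Euler's totient phi(313).
313 = 313
phi(313) = 312

312


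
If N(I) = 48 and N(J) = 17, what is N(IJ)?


N(IJ) = N(I) * N(J)
= 48 * 17
= 816

816


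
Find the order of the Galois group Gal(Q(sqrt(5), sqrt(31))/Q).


The 2 square roots of distinct primes are multiplicatively independent over Q,
so [K:Q] = 2^2 and Gal(K/Q) is isomorphic to (Z/2Z)^2.
|Gal| = 2^2 = 4

4


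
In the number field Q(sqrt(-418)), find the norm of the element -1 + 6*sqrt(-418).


N(a + b*sqrt(d)) = a^2 - d*b^2
= (-1)^2 - (-418)*(6)^2
= 1 + 15048
= 15049

15049


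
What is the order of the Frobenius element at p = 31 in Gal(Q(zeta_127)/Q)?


The Frobenius at p in Gal(Q(zeta_n)/Q) = (Z/nZ)* is the class of p, so its order is ord_127(31), the smallest k >= 1 with 31^k = 1 mod 127.
n = 127 = 127, phi(127) = 126; the order divides phi(n).
Divisors of 126: 1, 2, 3, 6, 7, 9, 14, 18, 21, 42, 63, 126
Repeated squaring mod 127: 31^1 = 31, 31^2 = 72, 31^4 = 104, 31^8 = 21, 31^16 = 60, 31^32 = 44, 31^64 = 31
Test divisors in increasing order:
  k=1: 31^1 = 31 mod 127
  k=2: 31^2 = 72 mod 127
  k=3: 31^3 = 72 * 31 = 73 mod 127
  k=6: 31^6 = 104 * 72 = 122 mod 127
  k=7: 31^7 = 104 * 72 * 31 = 99 mod 127
  k=9: 31^9 = 21 * 31 = 16 mod 127
  k=14: 31^14 = 21 * 104 * 72 = 22 mod 127
  k=18: 31^18 = 60 * 72 = 2 mod 127
  k=21: 31^21 = 60 * 104 * 31 = 19 mod 127
  k=42: 31^42 = 44 * 21 * 72 = 107 mod 127
  k=63: 31^63 = 44 * 60 * 21 * 104 * 72 * 31 = 1 mod 127  <- first divisor giving 1
Order = 63

63


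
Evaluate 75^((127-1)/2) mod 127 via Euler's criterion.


p = 127 is prime and the exponent is (p-1)/2 = 63, so by Euler's criterion 75^63 = (75/127) = +1 or -1 mod 127.
Compute by square-and-multiply:
  63 = 32 + 16 + 8 + 4 + 2 + 1 (binary 111111)
  Repeated squaring mod 127: 75^1 = 75, 75^2 = 37, 75^4 = 99, 75^8 = 22, 75^16 = 103, 75^32 = 68
  75^63 = 75^32 * 75^16 * 75^8 * 75^4 * 75^2 * 75^1 = 68 * 103 * 22 * 99 * 37 * 75 mod 127
    68 * 103 = 7004 = 19 mod 127
    19 * 22 = 418 = 37 mod 127
    37 * 99 = 3663 = 107 mod 127
    107 * 37 = 3959 = 22 mod 127
    22 * 75 = 1650 = 126 mod 127
  75^63 = 126 mod 127
Result 126 = p - 1 = -1 mod 127: 75 is a quadratic non-residue mod 127. As a residue in [0, p-1] the value is 126.
75^63 mod 127 = 126

126


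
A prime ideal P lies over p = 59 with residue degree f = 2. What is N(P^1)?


N(P^a) = p^(a*f)
= 59^(1*2)
= 59^2
= 3481

3481


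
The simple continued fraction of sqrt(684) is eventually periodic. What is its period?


Run the CF algorithm for sqrt(684).
a_0 = floor(sqrt(684)) = 26; set m_0=0, q_0=1.
Recurrence: m' = q*a - m,  q' = (d - m'^2)/q,  a' = floor((a_0 + m')/q').
  step 1: m=26, q=8, a=6
  step 2: m=22, q=25, a=1
  step 3: m=3, q=27, a=1
  step 4: m=24, q=4, a=12
  step 5: m=24, q=27, a=1
  step 6: m=3, q=25, a=1
  step 7: m=22, q=8, a=6
  step 8: m=26, q=1, a=52
a_8 = 2*a_0 = 52, so the period closes here.
sqrt(684) = [26; 6, 1, 1, 12, 1, 1, 6, 52]
Period length = 8

8


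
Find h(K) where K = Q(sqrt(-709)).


K = Q(sqrt(-709)). d mod 4 = 3, so D = disc(K) = 4d = -2836
h(K) equals the number of primitive reduced positive-definite forms (a, b, c) = a*x^2 + b*x*y + c*y^2 with b^2 - 4ac = D,
where reduced means |b| <= a <= c, with b >= 0 whenever |b| = a or a = c, and primitive means gcd(a, b, c) = 1.
Reduced forces 3a^2 <= |D| = 2836, so 1 <= a <= 30; b must have the parity of D, and c = (b^2 - D)/(4a) must be an integer >= a.
Enumerate a = 1..30, b in [-a, a]:
  a=1: (1, 0, 709)  [1]
  a=2: (2, 2, 355)  [1]
  a=3..4: none
  a=5: (5, -2, 142), (5, 2, 142)  [2]
  a=6..9: none
  a=10: (10, -2, 71), (10, 2, 71)  [2]
  a=11..22: none
  a=23: (23, -4, 31), (23, 4, 31)  [2]
  a=24: none
  a=25: (25, -8, 29), (25, 8, 29)  [2]
  a=26..30: none
Total reduced forms: 1 + 1 + 2 + 2 + 2 + 2 = 10
h = 10

10


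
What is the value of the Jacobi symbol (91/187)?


Compute (91/187) via quadratic reciprocity:
  reciprocity: (91/187) -> -(187/91)
  reduce: (5/91)
  reciprocity: (5/91) -> +(91/5)
  reduce: (1/5)
  (1/5) = 1
Product of signs = -1

-1


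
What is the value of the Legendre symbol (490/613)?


p = 613 is prime, so compute (490/613) with the reciprocity algorithm (Jacobi-symbol steps: pull out 2s via (2/n), flip via reciprocity, reduce):
  pull out 2: (2/613) = -1  (since 613 mod 8 = 5)
  reciprocity: (245/613) -> +(613/245)
  reduce: (123/245)
  reciprocity: (123/245) -> +(245/123)
  reduce: (122/123)
  pull out 2: (2/123) = -1  (since 123 mod 8 = 3)
  reciprocity: (61/123) -> +(123/61)
  reduce: (1/61)
  (1/61) = 1
Product of signs = 1
(490/613) = 1

1


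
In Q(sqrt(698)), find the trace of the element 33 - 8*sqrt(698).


Tr(a + b*sqrt(d)) = (a + b*sqrt(d)) + (a - b*sqrt(d)) = 2a
= 2 * (33)
= 66

66


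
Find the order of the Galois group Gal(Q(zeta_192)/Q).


|Gal(Q(zeta_192)/Q)| = phi(192)
= 64

64


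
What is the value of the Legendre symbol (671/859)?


p = 859 is prime, so compute (671/859) with the reciprocity algorithm (Jacobi-symbol steps: pull out 2s via (2/n), flip via reciprocity, reduce):
  reciprocity: (671/859) -> -(859/671)
  reduce: (188/671)
  pull out 2: (2/671) = +1  (since 671 mod 8 = 7)
  pull out 2: (2/671) = +1  (since 671 mod 8 = 7)
  reciprocity: (47/671) -> -(671/47)
  reduce: (13/47)
  reciprocity: (13/47) -> +(47/13)
  reduce: (8/13)
  pull out 2: (2/13) = -1  (since 13 mod 8 = 5)
  pull out 2: (2/13) = -1  (since 13 mod 8 = 5)
  pull out 2: (2/13) = -1  (since 13 mod 8 = 5)
  (1/13) = 1
Product of signs = -1
(671/859) = -1

-1


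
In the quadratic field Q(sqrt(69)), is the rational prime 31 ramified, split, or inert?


K = Q(sqrt(69)). Since d mod 4 = 1, disc(K) = 69.
Check p | disc: 69 mod 31 = 7.
p does not divide disc. Compute Legendre symbol (d/p):
7^((31-1)/2) mod 31 = 1
(d/p) = 1, so p splits: (p) = P*P' with e=1, f=1, g=2.
Therefore p is split.

split


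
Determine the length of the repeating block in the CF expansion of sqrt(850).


Run the CF algorithm for sqrt(850).
a_0 = floor(sqrt(850)) = 29; set m_0=0, q_0=1.
Recurrence: m' = q*a - m,  q' = (d - m'^2)/q,  a' = floor((a_0 + m')/q').
  step 1: m=29, q=9, a=6
  step 2: m=25, q=25, a=2
  step 3: m=25, q=9, a=6
  step 4: m=29, q=1, a=58
a_4 = 2*a_0 = 58, so the period closes here.
sqrt(850) = [29; 6, 2, 6, 58]
Period length = 4

4


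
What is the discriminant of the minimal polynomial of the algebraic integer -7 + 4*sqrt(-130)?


The element -7 + 4*sqrt(-130) has minimal polynomial:
x^2 + 14*x + 2129
Discriminant = (14)^2 - 4*(2129)
= 196 - 8516
= -8320

-8320


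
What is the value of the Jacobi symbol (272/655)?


Compute (272/655) via quadratic reciprocity:
  pull out 2: (2/655) = +1  (since 655 mod 8 = 7)
  pull out 2: (2/655) = +1  (since 655 mod 8 = 7)
  pull out 2: (2/655) = +1  (since 655 mod 8 = 7)
  pull out 2: (2/655) = +1  (since 655 mod 8 = 7)
  reciprocity: (17/655) -> +(655/17)
  reduce: (9/17)
  reciprocity: (9/17) -> +(17/9)
  reduce: (8/9)
  pull out 2: (2/9) = +1  (since 9 mod 8 = 1)
  pull out 2: (2/9) = +1  (since 9 mod 8 = 1)
  pull out 2: (2/9) = +1  (since 9 mod 8 = 1)
  (1/9) = 1
Product of signs = 1

1


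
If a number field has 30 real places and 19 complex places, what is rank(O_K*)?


By Dirichlet's unit theorem:
rank = r1 + r2 - 1
= 30 + 19 - 1
= 48

48


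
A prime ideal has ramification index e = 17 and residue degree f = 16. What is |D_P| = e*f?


|D_P| = e * f
= 17 * 16
= 272

272


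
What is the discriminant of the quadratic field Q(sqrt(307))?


For K = Q(sqrt(d)) with d squarefree: disc(K) = d if d = 1 mod 4, and disc(K) = 4d if d = 2 or 3 mod 4.
Here d = 307, and d mod 4 = 3.
d = 3 mod 4, not 1 (O_K = Z[sqrt(d)]), so disc(K) = 4d = 4 * (307) = 1228

1228


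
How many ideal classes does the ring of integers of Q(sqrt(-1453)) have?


K = Q(sqrt(-1453)). d mod 4 = 3, so D = disc(K) = 4d = -5812
h(K) equals the number of primitive reduced positive-definite forms (a, b, c) = a*x^2 + b*x*y + c*y^2 with b^2 - 4ac = D,
where reduced means |b| <= a <= c, with b >= 0 whenever |b| = a or a = c, and primitive means gcd(a, b, c) = 1.
Reduced forces 3a^2 <= |D| = 5812, so 1 <= a <= 44; b must have the parity of D, and c = (b^2 - D)/(4a) must be an integer >= a.
Enumerate a = 1..44, b in [-a, a]:
  a=1: (1, 0, 1453)  [1]
  a=2: (2, 2, 727)  [1]
  a=3..12: none
  a=13: (13, -8, 113), (13, 8, 113)  [2]
  a=14..16: none
  a=17: (17, -6, 86), (17, 6, 86)  [2]
  a=18..25: none
  a=26: (26, -18, 59), (26, 18, 59)  [2]
  a=27..30: none
  a=31: (31, -4, 47), (31, 4, 47)  [2]
  a=32..33: none
  a=34: (34, -6, 43), (34, 6, 43)  [2]
  a=35..36: none
  a=37: (37, -16, 41), (37, 16, 41)  [2]
  a=38..44: none
Total reduced forms: 1 + 1 + 2 + 2 + 2 + 2 + 2 + 2 = 14
h = 14

14


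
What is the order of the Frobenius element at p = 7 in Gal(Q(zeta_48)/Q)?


The Frobenius at p in Gal(Q(zeta_n)/Q) = (Z/nZ)* is the class of p, so its order is ord_48(7), the smallest k >= 1 with 7^k = 1 mod 48.
n = 48 = 2^4 * 3, phi(48) = 16; the order divides phi(n).
Divisors of 16: 1, 2, 4, 8, 16
Repeated squaring mod 48: 7^1 = 7, 7^2 = 1, 7^4 = 1, 7^8 = 1, 7^16 = 1
Test divisors in increasing order:
  k=1: 7^1 = 7 mod 48
  k=2: 7^2 = 1 mod 48  <- first divisor giving 1
Order = 2

2


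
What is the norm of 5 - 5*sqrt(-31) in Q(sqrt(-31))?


N(a + b*sqrt(d)) = a^2 - d*b^2
= (5)^2 - (-31)*(-5)^2
= 25 + 775
= 800

800


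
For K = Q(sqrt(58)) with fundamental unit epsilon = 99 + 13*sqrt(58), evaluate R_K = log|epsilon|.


epsilon = 99 + 13*sqrt(58)
= 198.0051
R = ln(198.0051)
= 5.2883

5.2883


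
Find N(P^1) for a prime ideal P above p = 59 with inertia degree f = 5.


N(P^a) = p^(a*f)
= 59^(1*5)
= 59^5
= 714924299

714924299


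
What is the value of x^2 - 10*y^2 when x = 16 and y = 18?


x^2 - d*y^2
= 16^2 - 10*18^2
= 256 - 3240
= -2984

-2984


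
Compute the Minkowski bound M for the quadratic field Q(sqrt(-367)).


d = -367, d mod 4 = 1, so disc(K) = d = -367; |disc(K)| = 367
Imaginary quadratic field, so n = 2, s = r2 = 1, r1 = 0
M = (n!/n^n) * (4/pi)^s * sqrt(|disc(K)|) = (2!/2^2) * (4/pi)^1 * sqrt(367)
= 0.5 * 1.273240 * 19.157244
= 12.1959

12.1959


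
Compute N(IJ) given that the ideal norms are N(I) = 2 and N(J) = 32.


N(IJ) = N(I) * N(J)
= 2 * 32
= 64

64


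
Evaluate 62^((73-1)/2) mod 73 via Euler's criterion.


p = 73 is prime and the exponent is (p-1)/2 = 36, so by Euler's criterion 62^36 = (62/73) = +1 or -1 mod 73.
Compute by square-and-multiply:
  36 = 32 + 4 (binary 100100)
  Repeated squaring mod 73: 62^1 = 62, 62^2 = 48, 62^4 = 41, 62^8 = 2, 62^16 = 4, 62^32 = 16
  62^36 = 62^32 * 62^4 = 16 * 41 mod 73
    16 * 41 = 656 = 72 mod 73
  62^36 = 72 mod 73
Result 72 = p - 1 = -1 mod 73: 62 is a quadratic non-residue mod 73. As a residue in [0, p-1] the value is 72.
62^36 mod 73 = 72

72


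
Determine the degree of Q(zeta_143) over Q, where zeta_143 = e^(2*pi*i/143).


The degree equals Euler's totient phi(143).
143 = 11 * 13
phi(143) = 120

120


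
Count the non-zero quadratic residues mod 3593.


For prime p, the number of non-zero quadratic residues is (p-1)/2.
= (3593-1)/2
= 1796

1796


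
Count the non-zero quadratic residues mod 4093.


For prime p, the number of non-zero quadratic residues is (p-1)/2.
= (4093-1)/2
= 2046

2046


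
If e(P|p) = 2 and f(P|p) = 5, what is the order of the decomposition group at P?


|D_P| = e * f
= 2 * 5
= 10

10


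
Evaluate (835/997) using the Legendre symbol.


p = 997 is prime, so compute (835/997) with the reciprocity algorithm (Jacobi-symbol steps: pull out 2s via (2/n), flip via reciprocity, reduce):
  reciprocity: (835/997) -> +(997/835)
  reduce: (162/835)
  pull out 2: (2/835) = -1  (since 835 mod 8 = 3)
  reciprocity: (81/835) -> +(835/81)
  reduce: (25/81)
  reciprocity: (25/81) -> +(81/25)
  reduce: (6/25)
  pull out 2: (2/25) = +1  (since 25 mod 8 = 1)
  reciprocity: (3/25) -> +(25/3)
  reduce: (1/3)
  (1/3) = 1
Product of signs = -1
(835/997) = -1

-1


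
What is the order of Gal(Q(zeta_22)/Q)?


|Gal(Q(zeta_22)/Q)| = phi(22)
= 10

10


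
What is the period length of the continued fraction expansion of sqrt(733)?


Run the CF algorithm for sqrt(733).
a_0 = floor(sqrt(733)) = 27; set m_0=0, q_0=1.
Recurrence: m' = q*a - m,  q' = (d - m'^2)/q,  a' = floor((a_0 + m')/q').
  step 1: m=27, q=4, a=13
  step 2: m=25, q=27, a=1
  step 3: m=2, q=27, a=1
  step 4: m=25, q=4, a=13
  step 5: m=27, q=1, a=54
a_5 = 2*a_0 = 54, so the period closes here.
sqrt(733) = [27; 13, 1, 1, 13, 54]
Period length = 5

5


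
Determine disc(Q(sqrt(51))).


For K = Q(sqrt(d)) with d squarefree: disc(K) = d if d = 1 mod 4, and disc(K) = 4d if d = 2 or 3 mod 4.
Here d = 51, and d mod 4 = 3.
d = 3 mod 4, not 1 (O_K = Z[sqrt(d)]), so disc(K) = 4d = 4 * (51) = 204

204


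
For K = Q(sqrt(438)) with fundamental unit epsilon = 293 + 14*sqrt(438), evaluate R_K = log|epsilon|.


epsilon = 293 + 14*sqrt(438)
= 585.9983
R = ln(585.9983)
= 6.3733

6.3733


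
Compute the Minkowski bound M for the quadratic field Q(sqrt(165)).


d = 165, d mod 4 = 1, so disc(K) = d = 165; |disc(K)| = 165
Real quadratic field, so n = 2, s = r2 = 0, r1 = 2
M = (n!/n^n) * (4/pi)^s * sqrt(|disc(K)|) = (2!/2^2) * (4/pi)^0 * sqrt(165)
= 0.5 * 1.000000 * 12.845233
= 6.4226

6.4226


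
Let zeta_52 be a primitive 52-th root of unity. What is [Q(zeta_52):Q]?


The degree equals Euler's totient phi(52).
52 = 2^2 * 13
phi(52) = 24

24


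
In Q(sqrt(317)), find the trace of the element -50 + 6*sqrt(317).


Tr(a + b*sqrt(d)) = (a + b*sqrt(d)) + (a - b*sqrt(d)) = 2a
= 2 * (-50)
= -100

-100


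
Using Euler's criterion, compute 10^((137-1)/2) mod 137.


p = 137 is prime and the exponent is (p-1)/2 = 68, so by Euler's criterion 10^68 = (10/137) = +1 or -1 mod 137.
Compute by square-and-multiply:
  68 = 64 + 4 (binary 1000100)
  Repeated squaring mod 137: 10^1 = 10, 10^2 = 100, 10^4 = 136, 10^8 = 1, 10^16 = 1, 10^32 = 1, 10^64 = 1
  10^68 = 10^64 * 10^4 = 1 * 136 mod 137
    1 * 136 = 136 = 136 mod 137
  10^68 = 136 mod 137
Result 136 = p - 1 = -1 mod 137: 10 is a quadratic non-residue mod 137. As a residue in [0, p-1] the value is 136.
10^68 mod 137 = 136

136


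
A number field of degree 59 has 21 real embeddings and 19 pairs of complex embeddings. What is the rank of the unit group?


By Dirichlet's unit theorem:
rank = r1 + r2 - 1
= 21 + 19 - 1
= 39

39


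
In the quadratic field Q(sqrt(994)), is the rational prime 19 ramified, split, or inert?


K = Q(sqrt(994)). Since d mod 4 = 2, disc(K) = 3976.
Check p | disc: 3976 mod 19 = 5.
p does not divide disc. Compute Legendre symbol (d/p):
6^((19-1)/2) mod 19 = 1
(d/p) = 1, so p splits: (p) = P*P' with e=1, f=1, g=2.
Therefore p is split.

split


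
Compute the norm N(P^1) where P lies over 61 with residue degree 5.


N(P^a) = p^(a*f)
= 61^(1*5)
= 61^5
= 844596301

844596301


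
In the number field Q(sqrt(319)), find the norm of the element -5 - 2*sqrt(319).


N(a + b*sqrt(d)) = a^2 - d*b^2
= (-5)^2 - (319)*(-2)^2
= 25 - 1276
= -1251

-1251


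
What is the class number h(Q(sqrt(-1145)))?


K = Q(sqrt(-1145)). d mod 4 = 3, so D = disc(K) = 4d = -4580
h(K) equals the number of primitive reduced positive-definite forms (a, b, c) = a*x^2 + b*x*y + c*y^2 with b^2 - 4ac = D,
where reduced means |b| <= a <= c, with b >= 0 whenever |b| = a or a = c, and primitive means gcd(a, b, c) = 1.
Reduced forces 3a^2 <= |D| = 4580, so 1 <= a <= 39; b must have the parity of D, and c = (b^2 - D)/(4a) must be an integer >= a.
Enumerate a = 1..39, b in [-a, a]:
  a=1: (1, 0, 1145)  [1]
  a=2: (2, 2, 573)  [1]
  a=3: (3, -2, 382), (3, 2, 382)  [2]
  a=4: none
  a=5: (5, 0, 229)  [1]
  a=6: (6, -2, 191), (6, 2, 191)  [2]
  a=7..8: none
  a=9: (9, -8, 129), (9, 8, 129)  [2]
  a=10: (10, 10, 117)  [1]
  a=11..12: none
  a=13: (13, -10, 90), (13, 10, 90)  [2]
  a=14: none
  a=15: (15, -10, 78), (15, 10, 78)  [2]
  a=16..17: none
  a=18: (18, -10, 65), (18, 10, 65)  [2]
  a=19..25: none
  a=26: (26, -10, 45), (26, 10, 45)  [2]
  a=27: (27, -8, 43), (27, 8, 43)  [2]
  a=28..29: none
  a=30: (30, -10, 39), (30, 10, 39)  [2]
  a=31: (31, -16, 39), (31, 16, 39)  [2]
  a=32..39: none
Total reduced forms: 1 + 1 + 2 + 1 + 2 + 2 + 1 + 2 + 2 + 2 + 2 + 2 + 2 + 2 = 24
h = 24

24


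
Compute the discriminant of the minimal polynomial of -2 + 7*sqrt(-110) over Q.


The element -2 + 7*sqrt(-110) has minimal polynomial:
x^2 + 4*x + 5394
Discriminant = (4)^2 - 4*(5394)
= 16 - 21576
= -21560

-21560


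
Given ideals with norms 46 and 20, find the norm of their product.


N(IJ) = N(I) * N(J)
= 46 * 20
= 920

920


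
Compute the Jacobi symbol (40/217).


Compute (40/217) via quadratic reciprocity:
  pull out 2: (2/217) = +1  (since 217 mod 8 = 1)
  pull out 2: (2/217) = +1  (since 217 mod 8 = 1)
  pull out 2: (2/217) = +1  (since 217 mod 8 = 1)
  reciprocity: (5/217) -> +(217/5)
  reduce: (2/5)
  pull out 2: (2/5) = -1  (since 5 mod 8 = 5)
  (1/5) = 1
Product of signs = -1

-1


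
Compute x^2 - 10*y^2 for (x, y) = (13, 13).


x^2 - d*y^2
= 13^2 - 10*13^2
= 169 - 1690
= -1521

-1521


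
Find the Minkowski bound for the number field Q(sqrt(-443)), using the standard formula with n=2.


d = -443, d mod 4 = 1, so disc(K) = d = -443; |disc(K)| = 443
Imaginary quadratic field, so n = 2, s = r2 = 1, r1 = 0
M = (n!/n^n) * (4/pi)^s * sqrt(|disc(K)|) = (2!/2^2) * (4/pi)^1 * sqrt(443)
= 0.5 * 1.273240 * 21.047565
= 13.3993

13.3993


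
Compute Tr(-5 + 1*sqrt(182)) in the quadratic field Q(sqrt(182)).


Tr(a + b*sqrt(d)) = (a + b*sqrt(d)) + (a - b*sqrt(d)) = 2a
= 2 * (-5)
= -10

-10


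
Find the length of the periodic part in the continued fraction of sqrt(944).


Run the CF algorithm for sqrt(944).
a_0 = floor(sqrt(944)) = 30; set m_0=0, q_0=1.
Recurrence: m' = q*a - m,  q' = (d - m'^2)/q,  a' = floor((a_0 + m')/q').
  step 1: m=30, q=44, a=1
  step 2: m=14, q=17, a=2
  step 3: m=20, q=32, a=1
  step 4: m=12, q=25, a=1
  step 5: m=13, q=31, a=1
  step 6: m=18, q=20, a=2
  step 7: m=22, q=23, a=2
  step 8: m=24, q=16, a=3
  step 9: m=24, q=23, a=2
  step 10: m=22, q=20, a=2
  step 11: m=18, q=31, a=1
  step 12: m=13, q=25, a=1
  step 13: m=12, q=32, a=1
  step 14: m=20, q=17, a=2
  step 15: m=14, q=44, a=1
  step 16: m=30, q=1, a=60
a_16 = 2*a_0 = 60, so the period closes here.
sqrt(944) = [30; 1, 2, 1, 1, 1, 2, 2, 3, 2, 2, 1, 1, 1, 2, 1, 60]
Period length = 16

16


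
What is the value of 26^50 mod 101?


p = 101 is prime and the exponent is (p-1)/2 = 50, so by Euler's criterion 26^50 = (26/101) = +1 or -1 mod 101.
Compute by square-and-multiply:
  50 = 32 + 16 + 2 (binary 110010)
  Repeated squaring mod 101: 26^1 = 26, 26^2 = 70, 26^4 = 52, 26^8 = 78, 26^16 = 24, 26^32 = 71
  26^50 = 26^32 * 26^16 * 26^2 = 71 * 24 * 70 mod 101
    71 * 24 = 1704 = 88 mod 101
    88 * 70 = 6160 = 100 mod 101
  26^50 = 100 mod 101
Result 100 = p - 1 = -1 mod 101: 26 is a quadratic non-residue mod 101. As a residue in [0, p-1] the value is 100.
26^50 mod 101 = 100

100


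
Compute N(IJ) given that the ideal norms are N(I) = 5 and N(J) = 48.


N(IJ) = N(I) * N(J)
= 5 * 48
= 240

240


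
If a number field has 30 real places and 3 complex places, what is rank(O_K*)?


By Dirichlet's unit theorem:
rank = r1 + r2 - 1
= 30 + 3 - 1
= 32

32


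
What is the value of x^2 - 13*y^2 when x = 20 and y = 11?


x^2 - d*y^2
= 20^2 - 13*11^2
= 400 - 1573
= -1173

-1173


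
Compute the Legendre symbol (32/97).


p = 97 is prime, so compute (32/97) with the reciprocity algorithm (Jacobi-symbol steps: pull out 2s via (2/n), flip via reciprocity, reduce):
  pull out 2: (2/97) = +1  (since 97 mod 8 = 1)
  pull out 2: (2/97) = +1  (since 97 mod 8 = 1)
  pull out 2: (2/97) = +1  (since 97 mod 8 = 1)
  pull out 2: (2/97) = +1  (since 97 mod 8 = 1)
  pull out 2: (2/97) = +1  (since 97 mod 8 = 1)
  (1/97) = 1
Product of signs = 1
(32/97) = 1

1


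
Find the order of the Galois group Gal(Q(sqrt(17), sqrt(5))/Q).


The 2 square roots of distinct primes are multiplicatively independent over Q,
so [K:Q] = 2^2 and Gal(K/Q) is isomorphic to (Z/2Z)^2.
|Gal| = 2^2 = 4

4


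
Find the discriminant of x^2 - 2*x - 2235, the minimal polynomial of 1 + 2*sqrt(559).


The element 1 + 2*sqrt(559) has minimal polynomial:
x^2 - 2*x - 2235
Discriminant = (-2)^2 - 4*(-2235)
= 4 + 8940
= 8944

8944


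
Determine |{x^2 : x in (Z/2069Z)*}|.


For prime p, the number of non-zero quadratic residues is (p-1)/2.
= (2069-1)/2
= 1034

1034


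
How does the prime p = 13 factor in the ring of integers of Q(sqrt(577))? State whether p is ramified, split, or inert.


K = Q(sqrt(577)). Since d mod 4 = 1, disc(K) = 577.
Check p | disc: 577 mod 13 = 5.
p does not divide disc. Compute Legendre symbol (d/p):
5^((13-1)/2) mod 13 = -1
(d/p) = -1, so p is inert: (p) stays prime with e=1, f=2, g=1.
Therefore p is inert.

inert


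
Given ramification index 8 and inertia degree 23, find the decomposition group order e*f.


|D_P| = e * f
= 8 * 23
= 184

184


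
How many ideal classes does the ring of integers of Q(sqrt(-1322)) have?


K = Q(sqrt(-1322)). d mod 4 = 2, so D = disc(K) = 4d = -5288
h(K) equals the number of primitive reduced positive-definite forms (a, b, c) = a*x^2 + b*x*y + c*y^2 with b^2 - 4ac = D,
where reduced means |b| <= a <= c, with b >= 0 whenever |b| = a or a = c, and primitive means gcd(a, b, c) = 1.
Reduced forces 3a^2 <= |D| = 5288, so 1 <= a <= 41; b must have the parity of D, and c = (b^2 - D)/(4a) must be an integer >= a.
Enumerate a = 1..41, b in [-a, a]:
  a=1: (1, 0, 1322)  [1]
  a=2: (2, 0, 661)  [1]
  a=3: (3, -2, 441), (3, 2, 441)  [2]
  a=4..5: none
  a=6: (6, -4, 221), (6, 4, 221)  [2]
  a=7: (7, -2, 189), (7, 2, 189)  [2]
  a=8: none
  a=9: (9, -2, 147), (9, 2, 147)  [2]
  a=10: none
  a=11: (11, -6, 121), (11, 6, 121)  [2]
  a=12: none
  a=13: (13, -4, 102), (13, 4, 102)  [2]
  a=14: (14, -12, 97), (14, 12, 97)  [2]
  a=15..16: none
  a=17: (17, -4, 78), (17, 4, 78)  [2]
  a=18: (18, -16, 77), (18, 16, 77)  [2]
  a=19..20: none
  a=21: (21, -16, 66), (21, -2, 63), (21, 2, 63), (21, 16, 66)  [4]
  a=22: (22, -16, 63), (22, 16, 63)  [2]
  a=23: (23, -18, 61), (23, 18, 61)  [2]
  a=24..25: none
  a=26: (26, -4, 51), (26, 4, 51)  [2]
  a=27: (27, -2, 49), (27, 2, 49)  [2]
  a=28..32: none
  a=33: (33, -28, 46), (33, -16, 42), (33, 16, 42), (33, 28, 46)  [4]
  a=34: (34, -4, 39), (34, 4, 39)  [2]
  a=35..36: none
  a=37: (37, -22, 39), (37, 22, 39)  [2]
  a=38..40: none
  a=41: (41, -40, 42), (41, 40, 42)  [2]
Total reduced forms: 1 + 1 + 2 + 2 + 2 + 2 + 2 + 2 + 2 + 2 + 2 + 4 + 2 + 2 + 2 + 2 + 4 + 2 + 2 + 2 = 42
h = 42

42


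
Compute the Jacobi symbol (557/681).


Compute (557/681) via quadratic reciprocity:
  reciprocity: (557/681) -> +(681/557)
  reduce: (124/557)
  pull out 2: (2/557) = -1  (since 557 mod 8 = 5)
  pull out 2: (2/557) = -1  (since 557 mod 8 = 5)
  reciprocity: (31/557) -> +(557/31)
  reduce: (30/31)
  pull out 2: (2/31) = +1  (since 31 mod 8 = 7)
  reciprocity: (15/31) -> -(31/15)
  reduce: (1/15)
  (1/15) = 1
Product of signs = -1

-1


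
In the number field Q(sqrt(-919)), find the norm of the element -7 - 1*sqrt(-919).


N(a + b*sqrt(d)) = a^2 - d*b^2
= (-7)^2 - (-919)*(-1)^2
= 49 + 919
= 968

968


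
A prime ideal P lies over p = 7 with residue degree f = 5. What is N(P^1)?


N(P^a) = p^(a*f)
= 7^(1*5)
= 7^5
= 16807

16807


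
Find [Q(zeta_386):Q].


The degree equals Euler's totient phi(386).
386 = 2 * 193
phi(386) = 192

192


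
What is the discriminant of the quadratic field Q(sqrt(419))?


For K = Q(sqrt(d)) with d squarefree: disc(K) = d if d = 1 mod 4, and disc(K) = 4d if d = 2 or 3 mod 4.
Here d = 419, and d mod 4 = 3.
d = 3 mod 4, not 1 (O_K = Z[sqrt(d)]), so disc(K) = 4d = 4 * (419) = 1676

1676


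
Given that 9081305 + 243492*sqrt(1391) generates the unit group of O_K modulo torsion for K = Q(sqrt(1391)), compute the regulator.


epsilon = 9081305 + 243492*sqrt(1391)
= 1.8163e+07
R = ln(1.8163e+07)
= 16.7149

16.7149


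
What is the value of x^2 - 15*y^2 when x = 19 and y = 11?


x^2 - d*y^2
= 19^2 - 15*11^2
= 361 - 1815
= -1454

-1454


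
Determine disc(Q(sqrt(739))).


For K = Q(sqrt(d)) with d squarefree: disc(K) = d if d = 1 mod 4, and disc(K) = 4d if d = 2 or 3 mod 4.
Here d = 739, and d mod 4 = 3.
d = 3 mod 4, not 1 (O_K = Z[sqrt(d)]), so disc(K) = 4d = 4 * (739) = 2956

2956


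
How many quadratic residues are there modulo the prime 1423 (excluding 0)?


For prime p, the number of non-zero quadratic residues is (p-1)/2.
= (1423-1)/2
= 711

711


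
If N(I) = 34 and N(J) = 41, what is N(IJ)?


N(IJ) = N(I) * N(J)
= 34 * 41
= 1394

1394


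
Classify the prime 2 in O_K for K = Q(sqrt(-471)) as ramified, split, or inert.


K = Q(sqrt(-471)). Since d mod 4 = 1, disc(K) = -471.
Check p | disc: -471 mod 2 = 1.
p=2 does not divide disc (d is 1 mod 4). 2 splits iff d = 1 mod 8.
d mod 8 = 1, so (d/2) = 1.
(d/p) = 1, so p splits: (p) = P*P' with e=1, f=1, g=2.
Therefore p is split.

split


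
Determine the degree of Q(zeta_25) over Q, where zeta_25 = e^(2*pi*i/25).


The degree equals Euler's totient phi(25).
25 = 5^2
phi(25) = 20

20


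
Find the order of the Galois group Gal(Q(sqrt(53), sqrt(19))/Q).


The 2 square roots of distinct primes are multiplicatively independent over Q,
so [K:Q] = 2^2 and Gal(K/Q) is isomorphic to (Z/2Z)^2.
|Gal| = 2^2 = 4

4


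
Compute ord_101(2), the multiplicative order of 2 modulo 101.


We want ord_101(2), the smallest k >= 1 with 2^k = 1 mod 101.
n = 101 = 101, phi(101) = 100; the order divides phi(n).
Divisors of 100: 1, 2, 4, 5, 10, 20, 25, 50, 100
Repeated squaring mod 101: 2^1 = 2, 2^2 = 4, 2^4 = 16, 2^8 = 54, 2^16 = 88, 2^32 = 68, 2^64 = 79
Test divisors in increasing order:
  k=1: 2^1 = 2 mod 101
  k=2: 2^2 = 4 mod 101
  k=4: 2^4 = 16 mod 101
  k=5: 2^5 = 16 * 2 = 32 mod 101
  k=10: 2^10 = 54 * 4 = 14 mod 101
  k=20: 2^20 = 88 * 16 = 95 mod 101
  k=25: 2^25 = 88 * 54 * 2 = 10 mod 101
  k=50: 2^50 = 68 * 88 * 4 = 100 mod 101
  k=100: 2^100 = 79 * 68 * 16 = 1 mod 101  <- first divisor giving 1
Order = 100

100


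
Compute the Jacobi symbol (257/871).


Compute (257/871) via quadratic reciprocity:
  reciprocity: (257/871) -> +(871/257)
  reduce: (100/257)
  pull out 2: (2/257) = +1  (since 257 mod 8 = 1)
  pull out 2: (2/257) = +1  (since 257 mod 8 = 1)
  reciprocity: (25/257) -> +(257/25)
  reduce: (7/25)
  reciprocity: (7/25) -> +(25/7)
  reduce: (4/7)
  pull out 2: (2/7) = +1  (since 7 mod 8 = 7)
  pull out 2: (2/7) = +1  (since 7 mod 8 = 7)
  (1/7) = 1
Product of signs = 1

1


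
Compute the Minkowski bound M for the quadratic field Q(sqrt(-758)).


d = -758, d mod 4 = 2, so disc(K) = 4d = -3032; |disc(K)| = 3032
Imaginary quadratic field, so n = 2, s = r2 = 1, r1 = 0
M = (n!/n^n) * (4/pi)^s * sqrt(|disc(K)|) = (2!/2^2) * (4/pi)^1 * sqrt(3032)
= 0.5 * 1.273240 * 55.063600
= 35.0546

35.0546


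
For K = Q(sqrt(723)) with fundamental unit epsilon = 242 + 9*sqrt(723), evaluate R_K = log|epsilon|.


epsilon = 242 + 9*sqrt(723)
= 483.9979
R = ln(483.9979)
= 6.1821

6.1821


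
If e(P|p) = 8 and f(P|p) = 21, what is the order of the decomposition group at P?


|D_P| = e * f
= 8 * 21
= 168

168


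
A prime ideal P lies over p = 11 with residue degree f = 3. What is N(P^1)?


N(P^a) = p^(a*f)
= 11^(1*3)
= 11^3
= 1331

1331


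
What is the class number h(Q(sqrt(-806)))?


K = Q(sqrt(-806)). d mod 4 = 2, so D = disc(K) = 4d = -3224
h(K) equals the number of primitive reduced positive-definite forms (a, b, c) = a*x^2 + b*x*y + c*y^2 with b^2 - 4ac = D,
where reduced means |b| <= a <= c, with b >= 0 whenever |b| = a or a = c, and primitive means gcd(a, b, c) = 1.
Reduced forces 3a^2 <= |D| = 3224, so 1 <= a <= 32; b must have the parity of D, and c = (b^2 - D)/(4a) must be an integer >= a.
Enumerate a = 1..32, b in [-a, a]:
  a=1: (1, 0, 806)  [1]
  a=2: (2, 0, 403)  [1]
  a=3: (3, -2, 269), (3, 2, 269)  [2]
  a=4: none
  a=5: (5, -4, 162), (5, 4, 162)  [2]
  a=6: (6, -4, 135), (6, 4, 135)  [2]
  a=7..8: none
  a=9: (9, -4, 90), (9, 4, 90)  [2]
  a=10: (10, -4, 81), (10, 4, 81)  [2]
  a=11..12: none
  a=13: (13, 0, 62)  [1]
  a=14: none
  a=15: (15, -14, 57), (15, -4, 54), (15, 4, 54), (15, 14, 57)  [4]
  a=16..17: none
  a=18: (18, -4, 45), (18, 4, 45)  [2]
  a=19: (19, -14, 45), (19, 14, 45)  [2]
  a=20..24: none
  a=25: (25, -24, 38), (25, 24, 38)  [2]
  a=26: (26, 0, 31)  [1]
  a=27: (27, -4, 30), (27, 4, 30)  [2]
  a=28: none
  a=29: (29, -16, 30), (29, 16, 30)  [2]
  a=30..32: none
Total reduced forms: 1 + 1 + 2 + 2 + 2 + 2 + 2 + 1 + 4 + 2 + 2 + 2 + 1 + 2 + 2 = 28
h = 28

28


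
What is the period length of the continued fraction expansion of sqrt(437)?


Run the CF algorithm for sqrt(437).
a_0 = floor(sqrt(437)) = 20; set m_0=0, q_0=1.
Recurrence: m' = q*a - m,  q' = (d - m'^2)/q,  a' = floor((a_0 + m')/q').
  step 1: m=20, q=37, a=1
  step 2: m=17, q=4, a=9
  step 3: m=19, q=19, a=2
  step 4: m=19, q=4, a=9
  step 5: m=17, q=37, a=1
  step 6: m=20, q=1, a=40
a_6 = 2*a_0 = 40, so the period closes here.
sqrt(437) = [20; 1, 9, 2, 9, 1, 40]
Period length = 6

6
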